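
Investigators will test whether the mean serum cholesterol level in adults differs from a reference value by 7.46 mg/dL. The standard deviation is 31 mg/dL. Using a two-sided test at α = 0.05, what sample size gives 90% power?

n = 182

For a one-sample z-test, n = ((z_{α/2} + z_β)·σ/δ)².
z_{α/2} = 1.960 (two-sided α = 0.05); z_β = 1.282 (power 90% → β = 0.1).
n = (3.242 × 31 / 7.46)² = 181.50
Round up: n = 182.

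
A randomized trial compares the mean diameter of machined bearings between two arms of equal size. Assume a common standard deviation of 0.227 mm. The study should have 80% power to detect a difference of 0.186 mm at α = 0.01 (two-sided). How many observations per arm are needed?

35 per group

For two equal groups, n per group = 2·((z_{α/2} + z_β)·σ/δ)².
z_{α/2} = 2.576; z_β = 0.842 (power 80%).
n = 2 × (3.418 × 0.227 / 0.186)² = 2 × 17.40 = 34.80
Round up: n = 35 per group.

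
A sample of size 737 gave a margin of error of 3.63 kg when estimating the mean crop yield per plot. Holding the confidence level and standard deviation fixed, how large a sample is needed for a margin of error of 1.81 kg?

n = 2965

Margin of error scales as 1/√n, so n₂ = n₁·(E₁/E₂)².
n₂ = 737 × (3.63/1.81)² = 737 × 4.022 = 2964.21
Round up: n₂ = 2965.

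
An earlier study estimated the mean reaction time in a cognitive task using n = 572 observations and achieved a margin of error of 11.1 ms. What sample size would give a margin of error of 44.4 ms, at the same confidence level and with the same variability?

36

Margin of error scales as 1/√n, so n₂ = n₁·(E₁/E₂)².
n₂ = 572 × (11.1/44.4)² = 572 × 0.0625 = 35.75
Round up: n₂ = 36.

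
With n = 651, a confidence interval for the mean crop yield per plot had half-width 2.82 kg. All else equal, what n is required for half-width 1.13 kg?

4055

Margin of error scales as 1/√n, so n₂ = n₁·(E₁/E₂)².
n₂ = 651 × (2.82/1.13)² = 651 × 6.228 = 4054.43
Round up: n₂ = 4055.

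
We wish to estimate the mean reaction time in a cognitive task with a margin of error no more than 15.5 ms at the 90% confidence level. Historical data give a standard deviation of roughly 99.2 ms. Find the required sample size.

For a mean, the margin of error is E = z·σ/√n, so n = (zσ/E)².
At 90% confidence, z = 1.645.
n = (1.645 × 99.2 / 15.5)² = 110.84
Round up: n = 111.

n = 111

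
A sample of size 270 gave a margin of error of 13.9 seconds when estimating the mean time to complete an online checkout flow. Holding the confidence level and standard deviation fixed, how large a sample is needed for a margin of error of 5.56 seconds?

Margin of error scales as 1/√n, so n₂ = n₁·(E₁/E₂)².
n₂ = 270 × (13.9/5.56)² = 270 × 6.25 = 1687.50
Round up: n₂ = 1688.

1688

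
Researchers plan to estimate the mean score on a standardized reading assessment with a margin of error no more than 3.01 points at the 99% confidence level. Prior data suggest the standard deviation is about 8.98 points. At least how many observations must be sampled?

60

For a mean, the margin of error is E = z·σ/√n, so n = (zσ/E)².
At 99% confidence, z = 2.576.
n = (2.576 × 8.98 / 3.01)² = 59.06
Round up: n = 60.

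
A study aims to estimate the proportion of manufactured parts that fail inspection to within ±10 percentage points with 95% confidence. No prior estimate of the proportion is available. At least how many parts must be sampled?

For a proportion with margin E = 0.1 at 95% confidence, z = 1.960.
With no prior estimate, use p = 0.5, which maximizes p(1−p) at 0.25.
n = 0.25 × (z/E)² = 0.25 × (1.960/0.1)² = 96.04
Round up: n = 97.

n = 97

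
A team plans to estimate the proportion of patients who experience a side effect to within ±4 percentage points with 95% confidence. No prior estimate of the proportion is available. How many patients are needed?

601

For a proportion with margin E = 0.04 at 95% confidence, z = 1.960.
With no prior estimate, use p = 0.5, which maximizes p(1−p) at 0.25.
n = 0.25 × (z/E)² = 0.25 × (1.960/0.04)² = 600.25
Round up: n = 601.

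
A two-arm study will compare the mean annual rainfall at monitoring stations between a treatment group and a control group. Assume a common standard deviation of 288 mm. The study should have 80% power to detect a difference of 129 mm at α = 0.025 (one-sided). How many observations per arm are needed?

For two equal groups, n per group = 2·((z_α + z_β)·σ/δ)².
z_α = 1.960; z_β = 0.842 (power 80%).
n = 2 × (2.802 × 288 / 129)² = 2 × 39.13 = 78.26
Round up: n = 79 per group.

79 per group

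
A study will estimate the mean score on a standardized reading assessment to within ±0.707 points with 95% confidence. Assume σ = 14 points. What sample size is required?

For a mean, the margin of error is E = z·σ/√n, so n = (zσ/E)².
At 95% confidence, z = 1.960.
n = (1.960 × 14 / 0.707)² = 1506.36
Round up: n = 1507.

n = 1507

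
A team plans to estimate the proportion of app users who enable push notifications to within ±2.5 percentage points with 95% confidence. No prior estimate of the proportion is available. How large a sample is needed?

1537

For a proportion with margin E = 0.025 at 95% confidence, z = 1.960.
With no prior estimate, use p = 0.5, which maximizes p(1−p) at 0.25.
n = 0.25 × (z/E)² = 0.25 × (1.960/0.025)² = 1536.64
Round up: n = 1537.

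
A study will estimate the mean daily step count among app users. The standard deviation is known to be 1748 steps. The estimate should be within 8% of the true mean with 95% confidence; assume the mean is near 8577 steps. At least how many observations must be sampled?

25

For a mean, the margin of error is E = z·σ/√n, so n = (zσ/E)².
At 95% confidence, z = 1.960.
E = 8% of 8577 = 686.2 steps.
n = (1.960 × 1748 / 686.2)² = 24.93
Round up: n = 25.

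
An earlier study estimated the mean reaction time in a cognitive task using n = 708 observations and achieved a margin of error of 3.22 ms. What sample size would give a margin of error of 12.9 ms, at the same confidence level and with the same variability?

n = 45

Margin of error scales as 1/√n, so n₂ = n₁·(E₁/E₂)².
n₂ = 708 × (3.22/12.9)² = 708 × 0.06231 = 44.12
Round up: n₂ = 45.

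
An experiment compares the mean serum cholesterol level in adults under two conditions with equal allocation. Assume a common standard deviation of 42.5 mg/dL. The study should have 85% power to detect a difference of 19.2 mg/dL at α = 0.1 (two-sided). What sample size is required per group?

For two equal groups, n per group = 2·((z_{α/2} + z_β)·σ/δ)².
z_{α/2} = 1.645; z_β = 1.036 (power 85%).
n = 2 × (2.681 × 42.5 / 19.2)² = 2 × 35.22 = 70.44
Round up: n = 71 per group.

71 per group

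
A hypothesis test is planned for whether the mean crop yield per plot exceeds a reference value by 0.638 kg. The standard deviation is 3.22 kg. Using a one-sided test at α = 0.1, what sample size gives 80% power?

For a one-sample z-test, n = ((z_α + z_β)·σ/δ)².
z_α = 1.282 (one-sided α = 0.1); z_β = 0.842 (power 80% → β = 0.2).
n = (2.124 × 3.22 / 0.638)² = 114.92
Round up: n = 115.

115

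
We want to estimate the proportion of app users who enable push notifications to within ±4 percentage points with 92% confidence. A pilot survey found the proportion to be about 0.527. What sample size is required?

n = 478

For a proportion with margin E = 0.04 at 92% confidence, z = 1.751.
n = p̂(1−p̂)(z/E)² = 0.527 × 0.473 × (1.751/0.04)² = 477.67
Round up: n = 478.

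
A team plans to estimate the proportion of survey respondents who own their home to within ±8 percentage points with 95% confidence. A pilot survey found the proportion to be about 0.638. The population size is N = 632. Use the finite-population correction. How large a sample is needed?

For a proportion with margin E = 0.08 at 95% confidence, z = 1.960.
n = p̂(1−p̂)(z/E)² = 0.638 × 0.362 × (1.960/0.08)² = 138.63 — call this n₀.
Finite-population correction with N = 632: n = n₀ / (1 + (n₀−1)/N) = 138.63 / 1.218 = 113.82
Round up: n = 114.

114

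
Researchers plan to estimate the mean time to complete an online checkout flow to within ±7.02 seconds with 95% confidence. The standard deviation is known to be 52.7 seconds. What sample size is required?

For a mean, the margin of error is E = z·σ/√n, so n = (zσ/E)².
At 95% confidence, z = 1.960.
n = (1.960 × 52.7 / 7.02)² = 216.50
Round up: n = 217.

n = 217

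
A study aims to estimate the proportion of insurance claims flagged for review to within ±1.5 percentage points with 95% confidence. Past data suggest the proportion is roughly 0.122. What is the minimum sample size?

For a proportion with margin E = 0.015 at 95% confidence, z = 1.960.
n = p̂(1−p̂)(z/E)² = 0.122 × 0.878 × (1.960/0.015)² = 1828.87
Round up: n = 1829.

1829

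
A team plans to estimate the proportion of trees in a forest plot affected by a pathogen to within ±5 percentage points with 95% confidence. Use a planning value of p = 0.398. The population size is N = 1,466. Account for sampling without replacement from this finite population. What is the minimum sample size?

For a proportion with margin E = 0.05 at 95% confidence, z = 1.960.
n = p̂(1−p̂)(z/E)² = 0.398 × 0.602 × (1.960/0.05)² = 368.17 — call this n₀.
Finite-population correction with N = 1,466: n = n₀ / (1 + (n₀−1)/N) = 368.17 / 1.25 = 294.54
Round up: n = 295.

295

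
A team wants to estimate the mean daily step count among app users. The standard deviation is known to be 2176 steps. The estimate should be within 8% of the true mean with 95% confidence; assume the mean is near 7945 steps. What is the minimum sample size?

For a mean, the margin of error is E = z·σ/√n, so n = (zσ/E)².
At 95% confidence, z = 1.960.
E = 8% of 7945 = 635.6 steps.
n = (1.960 × 2176 / 635.6)² = 45.03
Round up: n = 46.

46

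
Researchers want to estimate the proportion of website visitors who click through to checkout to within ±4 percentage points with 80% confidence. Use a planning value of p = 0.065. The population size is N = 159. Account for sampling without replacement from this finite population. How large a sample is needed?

For a proportion with margin E = 0.04 at 80% confidence, z = 1.282.
n = p̂(1−p̂)(z/E)² = 0.065 × 0.935 × (1.282/0.04)² = 62.43 — call this n₀.
Finite-population correction with N = 159: n = n₀ / (1 + (n₀−1)/N) = 62.43 / 1.386 = 45.04
Round up: n = 46.

46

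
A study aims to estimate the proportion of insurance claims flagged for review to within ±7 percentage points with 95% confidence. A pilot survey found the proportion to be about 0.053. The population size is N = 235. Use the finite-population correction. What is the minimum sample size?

n = 34

For a proportion with margin E = 0.07 at 95% confidence, z = 1.960.
n = p̂(1−p̂)(z/E)² = 0.053 × 0.947 × (1.960/0.07)² = 39.35 — call this n₀.
Finite-population correction with N = 235: n = n₀ / (1 + (n₀−1)/N) = 39.35 / 1.163 = 33.83
Round up: n = 34.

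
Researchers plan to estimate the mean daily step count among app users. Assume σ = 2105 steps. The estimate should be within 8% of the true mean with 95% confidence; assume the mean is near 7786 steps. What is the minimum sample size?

44

For a mean, the margin of error is E = z·σ/√n, so n = (zσ/E)².
At 95% confidence, z = 1.960.
E = 8% of 7786 = 622.9 steps.
n = (1.960 × 2105 / 622.9)² = 43.87
Round up: n = 44.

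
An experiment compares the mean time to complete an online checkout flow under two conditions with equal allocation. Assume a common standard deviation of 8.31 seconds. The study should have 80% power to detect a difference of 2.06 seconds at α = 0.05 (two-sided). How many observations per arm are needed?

256 per group

For two equal groups, n per group = 2·((z_{α/2} + z_β)·σ/δ)².
z_{α/2} = 1.960; z_β = 0.842 (power 80%).
n = 2 × (2.802 × 8.31 / 2.06)² = 2 × 127.76 = 255.52
Round up: n = 256 per group.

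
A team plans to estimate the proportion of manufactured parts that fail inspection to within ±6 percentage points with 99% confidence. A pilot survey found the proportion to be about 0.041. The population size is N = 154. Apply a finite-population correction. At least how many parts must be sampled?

For a proportion with margin E = 0.06 at 99% confidence, z = 2.576.
n = p̂(1−p̂)(z/E)² = 0.041 × 0.959 × (2.576/0.06)² = 72.48 — call this n₀.
Finite-population correction with N = 154: n = n₀ / (1 + (n₀−1)/N) = 72.48 / 1.464 = 49.51
Round up: n = 50.

n = 50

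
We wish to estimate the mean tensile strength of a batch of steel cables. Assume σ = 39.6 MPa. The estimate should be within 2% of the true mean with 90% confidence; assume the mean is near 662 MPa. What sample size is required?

For a mean, the margin of error is E = z·σ/√n, so n = (zσ/E)².
At 90% confidence, z = 1.645.
E = 2% of 662 = 13.24 MPa.
n = (1.645 × 39.6 / 13.24)² = 24.21
Round up: n = 25.

n = 25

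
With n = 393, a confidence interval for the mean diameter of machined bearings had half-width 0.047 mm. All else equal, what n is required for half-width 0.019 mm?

n = 2405

Margin of error scales as 1/√n, so n₂ = n₁·(E₁/E₂)².
n₂ = 393 × (0.047/0.019)² = 393 × 6.119 = 2404.77
Round up: n₂ = 2405.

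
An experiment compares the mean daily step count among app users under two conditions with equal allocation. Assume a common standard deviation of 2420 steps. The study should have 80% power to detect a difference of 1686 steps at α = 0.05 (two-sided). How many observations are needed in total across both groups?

66 total

For two equal groups, n per group = 2·((z_{α/2} + z_β)·σ/δ)².
z_{α/2} = 1.960; z_β = 0.842 (power 80%).
n = 2 × (2.802 × 2420 / 1686)² = 2 × 16.18 = 32.36
Round up: n = 33 per group.
Total across both groups: 2 × 33 = 66.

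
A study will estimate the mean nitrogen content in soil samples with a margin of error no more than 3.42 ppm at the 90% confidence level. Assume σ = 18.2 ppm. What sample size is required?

For a mean, the margin of error is E = z·σ/√n, so n = (zσ/E)².
At 90% confidence, z = 1.645.
n = (1.645 × 18.2 / 3.42)² = 76.63
Round up: n = 77.

77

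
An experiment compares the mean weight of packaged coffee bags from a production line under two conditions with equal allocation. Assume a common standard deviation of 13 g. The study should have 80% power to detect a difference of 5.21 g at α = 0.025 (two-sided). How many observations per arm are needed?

For two equal groups, n per group = 2·((z_{α/2} + z_β)·σ/δ)².
z_{α/2} = 2.241; z_β = 0.842 (power 80%).
n = 2 × (3.083 × 13 / 5.21)² = 2 × 59.18 = 118.36
Round up: n = 119 per group.

119 per group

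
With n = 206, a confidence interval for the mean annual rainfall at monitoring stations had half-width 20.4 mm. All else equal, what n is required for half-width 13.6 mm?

Margin of error scales as 1/√n, so n₂ = n₁·(E₁/E₂)².
n₂ = 206 × (20.4/13.6)² = 206 × 2.25 = 463.50
Round up: n₂ = 464.

n = 464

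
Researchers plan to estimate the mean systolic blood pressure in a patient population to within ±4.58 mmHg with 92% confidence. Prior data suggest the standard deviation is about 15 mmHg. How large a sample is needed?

33

For a mean, the margin of error is E = z·σ/√n, so n = (zσ/E)².
At 92% confidence, z = 1.751.
n = (1.751 × 15 / 4.58)² = 32.89
Round up: n = 33.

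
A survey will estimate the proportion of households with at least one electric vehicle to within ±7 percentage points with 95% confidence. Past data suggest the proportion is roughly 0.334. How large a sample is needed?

175

For a proportion with margin E = 0.07 at 95% confidence, z = 1.960.
n = p̂(1−p̂)(z/E)² = 0.334 × 0.666 × (1.960/0.07)² = 174.40
Round up: n = 175.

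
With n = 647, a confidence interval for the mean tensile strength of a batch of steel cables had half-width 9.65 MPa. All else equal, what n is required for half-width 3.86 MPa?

Margin of error scales as 1/√n, so n₂ = n₁·(E₁/E₂)².
n₂ = 647 × (9.65/3.86)² = 647 × 6.25 = 4043.75
Round up: n₂ = 4044.

4044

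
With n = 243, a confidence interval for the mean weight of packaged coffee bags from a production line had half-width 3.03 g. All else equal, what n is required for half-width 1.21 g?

1524

Margin of error scales as 1/√n, so n₂ = n₁·(E₁/E₂)².
n₂ = 243 × (3.03/1.21)² = 243 × 6.271 = 1523.85
Round up: n₂ = 1524.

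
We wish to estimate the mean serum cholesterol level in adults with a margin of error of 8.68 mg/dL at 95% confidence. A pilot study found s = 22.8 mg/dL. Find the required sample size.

For a mean, the margin of error is E = z·σ/√n, so n = (zσ/E)².
At 95% confidence, z = 1.960.
n = (1.960 × 22.8 / 8.68)² = 26.51
Round up: n = 27.

n = 27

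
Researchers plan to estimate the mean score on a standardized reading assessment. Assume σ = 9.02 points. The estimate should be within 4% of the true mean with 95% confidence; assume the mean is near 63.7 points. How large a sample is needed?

For a mean, the margin of error is E = z·σ/√n, so n = (zσ/E)².
At 95% confidence, z = 1.960.
E = 4% of 63.7 = 2.548 points.
n = (1.960 × 9.02 / 2.548)² = 48.14
Round up: n = 49.

49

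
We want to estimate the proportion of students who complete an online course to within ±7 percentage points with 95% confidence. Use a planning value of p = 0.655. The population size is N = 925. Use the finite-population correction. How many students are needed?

n = 149

For a proportion with margin E = 0.07 at 95% confidence, z = 1.960.
n = p̂(1−p̂)(z/E)² = 0.655 × 0.345 × (1.960/0.07)² = 177.16 — call this n₀.
Finite-population correction with N = 925: n = n₀ / (1 + (n₀−1)/N) = 177.16 / 1.19 = 148.87
Round up: n = 149.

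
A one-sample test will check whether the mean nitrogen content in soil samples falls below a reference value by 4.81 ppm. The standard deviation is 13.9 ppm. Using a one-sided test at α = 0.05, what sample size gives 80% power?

52

For a one-sample z-test, n = ((z_α + z_β)·σ/δ)².
z_α = 1.645 (one-sided α = 0.05); z_β = 0.842 (power 80% → β = 0.2).
n = (2.487 × 13.9 / 4.81)² = 51.65
Round up: n = 52.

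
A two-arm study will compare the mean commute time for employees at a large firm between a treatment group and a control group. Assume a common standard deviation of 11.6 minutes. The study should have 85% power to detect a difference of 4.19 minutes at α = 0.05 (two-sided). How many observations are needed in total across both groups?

For two equal groups, n per group = 2·((z_{α/2} + z_β)·σ/δ)².
z_{α/2} = 1.960; z_β = 1.036 (power 85%).
n = 2 × (2.996 × 11.6 / 4.19)² = 2 × 68.80 = 137.60
Round up: n = 138 per group.
Total across both groups: 2 × 138 = 276.

276 total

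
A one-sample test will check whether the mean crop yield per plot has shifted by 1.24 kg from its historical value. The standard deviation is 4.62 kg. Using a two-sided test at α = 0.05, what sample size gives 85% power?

For a one-sample z-test, n = ((z_{α/2} + z_β)·σ/δ)².
z_{α/2} = 1.960 (two-sided α = 0.05); z_β = 1.036 (power 85% → β = 0.15).
n = (2.996 × 4.62 / 1.24)² = 124.60
Round up: n = 125.

125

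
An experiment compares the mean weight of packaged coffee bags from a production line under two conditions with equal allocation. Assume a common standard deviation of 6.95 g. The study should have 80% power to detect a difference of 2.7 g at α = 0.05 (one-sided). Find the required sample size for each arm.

For two equal groups, n per group = 2·((z_α + z_β)·σ/δ)².
z_α = 1.645; z_β = 0.842 (power 80%).
n = 2 × (2.487 × 6.95 / 2.7)² = 2 × 40.98 = 81.96
Round up: n = 82 per group.

82 per group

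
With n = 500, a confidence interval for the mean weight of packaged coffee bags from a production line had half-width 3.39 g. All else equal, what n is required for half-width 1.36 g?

3107

Margin of error scales as 1/√n, so n₂ = n₁·(E₁/E₂)².
n₂ = 500 × (3.39/1.36)² = 500 × 6.213 = 3106.50
Round up: n₂ = 3107.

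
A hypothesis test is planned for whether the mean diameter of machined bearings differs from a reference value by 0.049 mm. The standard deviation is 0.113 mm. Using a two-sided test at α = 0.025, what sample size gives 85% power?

58

For a one-sample z-test, n = ((z_{α/2} + z_β)·σ/δ)².
z_{α/2} = 2.241 (two-sided α = 0.025); z_β = 1.036 (power 85% → β = 0.15).
n = (3.277 × 0.113 / 0.049)² = 57.11
Round up: n = 58.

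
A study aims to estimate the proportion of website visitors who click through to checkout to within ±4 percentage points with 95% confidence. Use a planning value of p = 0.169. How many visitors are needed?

338

For a proportion with margin E = 0.04 at 95% confidence, z = 1.960.
n = p̂(1−p̂)(z/E)² = 0.169 × 0.831 × (1.960/0.04)² = 337.19
Round up: n = 338.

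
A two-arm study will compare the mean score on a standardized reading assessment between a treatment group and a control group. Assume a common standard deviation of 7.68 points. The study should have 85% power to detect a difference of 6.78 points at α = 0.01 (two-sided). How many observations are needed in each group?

For two equal groups, n per group = 2·((z_{α/2} + z_β)·σ/δ)².
z_{α/2} = 2.576; z_β = 1.036 (power 85%).
n = 2 × (3.612 × 7.68 / 6.78)² = 2 × 16.74 = 33.48
Round up: n = 34 per group.

34 per group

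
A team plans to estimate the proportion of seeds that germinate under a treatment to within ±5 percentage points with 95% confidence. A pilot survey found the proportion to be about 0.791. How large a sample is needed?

n = 255

For a proportion with margin E = 0.05 at 95% confidence, z = 1.960.
n = p̂(1−p̂)(z/E)² = 0.791 × 0.209 × (1.960/0.05)² = 254.04
Round up: n = 255.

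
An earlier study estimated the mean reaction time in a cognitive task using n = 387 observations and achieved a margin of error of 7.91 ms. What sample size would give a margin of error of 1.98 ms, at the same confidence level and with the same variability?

Margin of error scales as 1/√n, so n₂ = n₁·(E₁/E₂)².
n₂ = 387 × (7.91/1.98)² = 387 × 15.96 = 6176.52
Round up: n₂ = 6177.

6177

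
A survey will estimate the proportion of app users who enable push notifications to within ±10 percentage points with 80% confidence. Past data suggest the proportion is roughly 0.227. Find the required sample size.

n = 29

For a proportion with margin E = 0.1 at 80% confidence, z = 1.282.
n = p̂(1−p̂)(z/E)² = 0.227 × 0.773 × (1.282/0.1)² = 28.84
Round up: n = 29.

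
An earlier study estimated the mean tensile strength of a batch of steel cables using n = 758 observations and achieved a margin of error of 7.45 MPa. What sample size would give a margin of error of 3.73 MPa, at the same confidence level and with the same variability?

Margin of error scales as 1/√n, so n₂ = n₁·(E₁/E₂)².
n₂ = 758 × (7.45/3.73)² = 758 × 3.989 = 3023.66
Round up: n₂ = 3024.

3024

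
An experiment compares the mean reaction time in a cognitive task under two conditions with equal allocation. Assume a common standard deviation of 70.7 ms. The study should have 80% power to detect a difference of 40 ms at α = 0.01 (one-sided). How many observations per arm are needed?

For two equal groups, n per group = 2·((z_α + z_β)·σ/δ)².
z_α = 2.326; z_β = 0.842 (power 80%).
n = 2 × (3.168 × 70.7 / 40)² = 2 × 31.35 = 62.70
Round up: n = 63 per group.

63 per group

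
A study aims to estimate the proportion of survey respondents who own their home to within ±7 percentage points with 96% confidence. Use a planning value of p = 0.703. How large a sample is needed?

180

For a proportion with margin E = 0.07 at 96% confidence, z = 2.054.
n = p̂(1−p̂)(z/E)² = 0.703 × 0.297 × (2.054/0.07)² = 179.77
Round up: n = 180.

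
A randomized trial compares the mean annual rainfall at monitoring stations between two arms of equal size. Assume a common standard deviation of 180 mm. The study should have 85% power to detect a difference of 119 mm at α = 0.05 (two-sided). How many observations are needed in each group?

For two equal groups, n per group = 2·((z_{α/2} + z_β)·σ/δ)².
z_{α/2} = 1.960; z_β = 1.036 (power 85%).
n = 2 × (2.996 × 180 / 119)² = 2 × 20.54 = 41.08
Round up: n = 42 per group.

42 per group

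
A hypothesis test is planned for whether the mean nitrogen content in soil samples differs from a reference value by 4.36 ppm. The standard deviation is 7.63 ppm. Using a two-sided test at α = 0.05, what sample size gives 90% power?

For a one-sample z-test, n = ((z_{α/2} + z_β)·σ/δ)².
z_{α/2} = 1.960 (two-sided α = 0.05); z_β = 1.282 (power 90% → β = 0.1).
n = (3.242 × 7.63 / 4.36)² = 32.19
Round up: n = 33.

33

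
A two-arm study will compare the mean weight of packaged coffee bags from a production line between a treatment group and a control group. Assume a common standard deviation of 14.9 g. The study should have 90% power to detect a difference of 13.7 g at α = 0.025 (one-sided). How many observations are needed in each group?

For two equal groups, n per group = 2·((z_α + z_β)·σ/δ)².
z_α = 1.960; z_β = 1.282 (power 90%).
n = 2 × (3.242 × 14.9 / 13.7)² = 2 × 12.43 = 24.86
Round up: n = 25 per group.

25 per group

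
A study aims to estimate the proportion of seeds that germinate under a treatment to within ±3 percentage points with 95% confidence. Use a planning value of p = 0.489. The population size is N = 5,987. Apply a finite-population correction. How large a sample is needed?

906

For a proportion with margin E = 0.03 at 95% confidence, z = 1.960.
n = p̂(1−p̂)(z/E)² = 0.489 × 0.511 × (1.960/0.03)² = 1066.59 — call this n₀.
Finite-population correction with N = 5,987: n = n₀ / (1 + (n₀−1)/N) = 1066.59 / 1.178 = 905.42
Round up: n = 906.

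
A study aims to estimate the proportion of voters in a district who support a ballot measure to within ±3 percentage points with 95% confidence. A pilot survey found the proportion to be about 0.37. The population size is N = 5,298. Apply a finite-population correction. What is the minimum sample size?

For a proportion with margin E = 0.03 at 95% confidence, z = 1.960.
n = p̂(1−p̂)(z/E)² = 0.37 × 0.63 × (1.960/0.03)² = 994.97 — call this n₀.
Finite-population correction with N = 5,298: n = n₀ / (1 + (n₀−1)/N) = 994.97 / 1.188 = 837.52
Round up: n = 838.

838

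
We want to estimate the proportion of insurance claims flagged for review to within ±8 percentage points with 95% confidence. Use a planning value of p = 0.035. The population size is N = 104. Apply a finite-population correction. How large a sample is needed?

For a proportion with margin E = 0.08 at 95% confidence, z = 1.960.
n = p̂(1−p̂)(z/E)² = 0.035 × 0.965 × (1.960/0.08)² = 20.27 — call this n₀.
Finite-population correction with N = 104: n = n₀ / (1 + (n₀−1)/N) = 20.27 / 1.185 = 17.11
Round up: n = 18.

n = 18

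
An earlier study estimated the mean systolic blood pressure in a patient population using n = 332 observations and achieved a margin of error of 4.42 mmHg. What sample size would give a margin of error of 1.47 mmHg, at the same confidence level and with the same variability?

Margin of error scales as 1/√n, so n₂ = n₁·(E₁/E₂)².
n₂ = 332 × (4.42/1.47)² = 332 × 9.041 = 3001.61
Round up: n₂ = 3002.

3002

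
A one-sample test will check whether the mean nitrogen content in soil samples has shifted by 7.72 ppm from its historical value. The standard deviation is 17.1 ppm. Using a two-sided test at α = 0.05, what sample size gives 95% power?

64

For a one-sample z-test, n = ((z_{α/2} + z_β)·σ/δ)².
z_{α/2} = 1.960 (two-sided α = 0.05); z_β = 1.645 (power 95% → β = 0.05).
n = (3.605 × 17.1 / 7.72)² = 63.76
Round up: n = 64.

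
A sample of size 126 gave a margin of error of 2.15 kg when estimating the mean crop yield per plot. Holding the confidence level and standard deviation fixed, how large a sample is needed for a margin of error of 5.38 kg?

Margin of error scales as 1/√n, so n₂ = n₁·(E₁/E₂)².
n₂ = 126 × (2.15/5.38)² = 126 × 0.1597 = 20.12
Round up: n₂ = 21.

n = 21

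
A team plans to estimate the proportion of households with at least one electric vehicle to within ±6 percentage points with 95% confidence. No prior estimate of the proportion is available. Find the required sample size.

For a proportion with margin E = 0.06 at 95% confidence, z = 1.960.
With no prior estimate, use p = 0.5, which maximizes p(1−p) at 0.25.
n = 0.25 × (z/E)² = 0.25 × (1.960/0.06)² = 266.78
Round up: n = 267.

267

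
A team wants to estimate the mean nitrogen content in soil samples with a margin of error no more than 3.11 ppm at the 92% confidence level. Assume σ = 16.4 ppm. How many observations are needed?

For a mean, the margin of error is E = z·σ/√n, so n = (zσ/E)².
At 92% confidence, z = 1.751.
n = (1.751 × 16.4 / 3.11)² = 85.26
Round up: n = 86.

86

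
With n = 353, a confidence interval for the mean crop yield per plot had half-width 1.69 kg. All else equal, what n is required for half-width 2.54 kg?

Margin of error scales as 1/√n, so n₂ = n₁·(E₁/E₂)².
n₂ = 353 × (1.69/2.54)² = 353 × 0.4427 = 156.27
Round up: n₂ = 157.

n = 157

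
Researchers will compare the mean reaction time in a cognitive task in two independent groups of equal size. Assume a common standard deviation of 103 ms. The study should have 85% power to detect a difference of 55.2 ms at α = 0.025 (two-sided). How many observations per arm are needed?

75 per group

For two equal groups, n per group = 2·((z_{α/2} + z_β)·σ/δ)².
z_{α/2} = 2.241; z_β = 1.036 (power 85%).
n = 2 × (3.277 × 103 / 55.2)² = 2 × 37.39 = 74.78
Round up: n = 75 per group.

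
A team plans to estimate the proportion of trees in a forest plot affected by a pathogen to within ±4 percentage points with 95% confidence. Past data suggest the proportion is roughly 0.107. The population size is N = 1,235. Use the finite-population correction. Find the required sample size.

194

For a proportion with margin E = 0.04 at 95% confidence, z = 1.960.
n = p̂(1−p̂)(z/E)² = 0.107 × 0.893 × (1.960/0.04)² = 229.42 — call this n₀.
Finite-population correction with N = 1,235: n = n₀ / (1 + (n₀−1)/N) = 229.42 / 1.185 = 193.60
Round up: n = 194.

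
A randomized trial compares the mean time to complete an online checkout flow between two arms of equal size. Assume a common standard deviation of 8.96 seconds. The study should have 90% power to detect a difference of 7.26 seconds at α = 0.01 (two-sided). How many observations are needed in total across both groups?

For two equal groups, n per group = 2·((z_{α/2} + z_β)·σ/δ)².
z_{α/2} = 2.576; z_β = 1.282 (power 90%).
n = 2 × (3.858 × 8.96 / 7.26)² = 2 × 22.67 = 45.34
Round up: n = 46 per group.
Total across both groups: 2 × 46 = 92.

92 total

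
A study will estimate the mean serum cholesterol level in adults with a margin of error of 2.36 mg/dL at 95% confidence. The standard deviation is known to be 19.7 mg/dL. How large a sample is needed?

For a mean, the margin of error is E = z·σ/√n, so n = (zσ/E)².
At 95% confidence, z = 1.960.
n = (1.960 × 19.7 / 2.36)² = 267.68
Round up: n = 268.

268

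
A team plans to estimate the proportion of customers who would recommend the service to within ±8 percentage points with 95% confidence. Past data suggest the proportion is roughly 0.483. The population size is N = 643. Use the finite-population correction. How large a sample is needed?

n = 122

For a proportion with margin E = 0.08 at 95% confidence, z = 1.960.
n = p̂(1−p̂)(z/E)² = 0.483 × 0.517 × (1.960/0.08)² = 149.89 — call this n₀.
Finite-population correction with N = 643: n = n₀ / (1 + (n₀−1)/N) = 149.89 / 1.232 = 121.66
Round up: n = 122.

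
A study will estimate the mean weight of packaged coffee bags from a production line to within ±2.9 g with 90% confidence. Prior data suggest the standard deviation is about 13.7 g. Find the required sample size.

61

For a mean, the margin of error is E = z·σ/√n, so n = (zσ/E)².
At 90% confidence, z = 1.645.
n = (1.645 × 13.7 / 2.9)² = 60.39
Round up: n = 61.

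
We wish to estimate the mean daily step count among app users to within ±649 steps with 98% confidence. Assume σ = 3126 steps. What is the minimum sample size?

For a mean, the margin of error is E = z·σ/√n, so n = (zσ/E)².
At 98% confidence, z = 2.326.
n = (2.326 × 3126 / 649)² = 125.52
Round up: n = 126.

126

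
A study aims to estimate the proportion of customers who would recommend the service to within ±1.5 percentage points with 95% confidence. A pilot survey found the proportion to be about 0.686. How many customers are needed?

n = 3678

For a proportion with margin E = 0.015 at 95% confidence, z = 1.960.
n = p̂(1−p̂)(z/E)² = 0.686 × 0.314 × (1.960/0.015)² = 3677.76
Round up: n = 3678.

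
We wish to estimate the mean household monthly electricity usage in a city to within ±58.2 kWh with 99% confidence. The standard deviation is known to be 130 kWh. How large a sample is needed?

34

For a mean, the margin of error is E = z·σ/√n, so n = (zσ/E)².
At 99% confidence, z = 2.576.
n = (2.576 × 130 / 58.2)² = 33.11
Round up: n = 34.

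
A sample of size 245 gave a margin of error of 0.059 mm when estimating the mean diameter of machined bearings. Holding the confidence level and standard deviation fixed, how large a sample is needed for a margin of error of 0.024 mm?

1481

Margin of error scales as 1/√n, so n₂ = n₁·(E₁/E₂)².
n₂ = 245 × (0.059/0.024)² = 245 × 6.043 = 1480.54
Round up: n₂ = 1481.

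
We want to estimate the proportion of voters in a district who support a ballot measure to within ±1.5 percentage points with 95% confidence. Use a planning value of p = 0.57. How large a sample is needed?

4185

For a proportion with margin E = 0.015 at 95% confidence, z = 1.960.
n = p̂(1−p̂)(z/E)² = 0.57 × 0.43 × (1.960/0.015)² = 4184.78
Round up: n = 4185.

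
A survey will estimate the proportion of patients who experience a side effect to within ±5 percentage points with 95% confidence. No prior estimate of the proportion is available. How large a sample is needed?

For a proportion with margin E = 0.05 at 95% confidence, z = 1.960.
With no prior estimate, use p = 0.5, which maximizes p(1−p) at 0.25.
n = 0.25 × (z/E)² = 0.25 × (1.960/0.05)² = 384.16
Round up: n = 385.

n = 385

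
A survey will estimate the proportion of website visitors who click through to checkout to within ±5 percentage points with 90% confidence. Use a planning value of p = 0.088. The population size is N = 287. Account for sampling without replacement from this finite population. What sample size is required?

For a proportion with margin E = 0.05 at 90% confidence, z = 1.645.
n = p̂(1−p̂)(z/E)² = 0.088 × 0.912 × (1.645/0.05)² = 86.87 — call this n₀.
Finite-population correction with N = 287: n = n₀ / (1 + (n₀−1)/N) = 86.87 / 1.299 = 66.87
Round up: n = 67.

67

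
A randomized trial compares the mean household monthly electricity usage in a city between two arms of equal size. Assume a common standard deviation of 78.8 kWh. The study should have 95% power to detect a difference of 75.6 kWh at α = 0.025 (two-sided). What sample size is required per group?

33 per group

For two equal groups, n per group = 2·((z_{α/2} + z_β)·σ/δ)².
z_{α/2} = 2.241; z_β = 1.645 (power 95%).
n = 2 × (3.886 × 78.8 / 75.6)² = 2 × 16.41 = 32.82
Round up: n = 33 per group.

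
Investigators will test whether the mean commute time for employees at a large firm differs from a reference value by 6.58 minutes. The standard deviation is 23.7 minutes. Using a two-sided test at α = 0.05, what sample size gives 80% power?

For a one-sample z-test, n = ((z_{α/2} + z_β)·σ/δ)².
z_{α/2} = 1.960 (two-sided α = 0.05); z_β = 0.842 (power 80% → β = 0.2).
n = (2.802 × 23.7 / 6.58)² = 101.85
Round up: n = 102.

n = 102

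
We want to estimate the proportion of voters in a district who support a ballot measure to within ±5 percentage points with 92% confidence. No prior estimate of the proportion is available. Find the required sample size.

307

For a proportion with margin E = 0.05 at 92% confidence, z = 1.751.
With no prior estimate, use p = 0.5, which maximizes p(1−p) at 0.25.
n = 0.25 × (z/E)² = 0.25 × (1.751/0.05)² = 306.60
Round up: n = 307.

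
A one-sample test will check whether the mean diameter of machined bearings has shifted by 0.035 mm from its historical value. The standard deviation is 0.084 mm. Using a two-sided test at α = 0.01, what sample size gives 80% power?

For a one-sample z-test, n = ((z_{α/2} + z_β)·σ/δ)².
z_{α/2} = 2.576 (two-sided α = 0.01); z_β = 0.842 (power 80% → β = 0.2).
n = (3.418 × 0.084 / 0.035)² = 67.29
Round up: n = 68.

68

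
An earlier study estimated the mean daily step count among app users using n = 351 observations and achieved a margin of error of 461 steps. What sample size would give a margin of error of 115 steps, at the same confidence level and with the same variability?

5641

Margin of error scales as 1/√n, so n₂ = n₁·(E₁/E₂)².
n₂ = 351 × (461/115)² = 351 × 16.07 = 5640.57
Round up: n₂ = 5641.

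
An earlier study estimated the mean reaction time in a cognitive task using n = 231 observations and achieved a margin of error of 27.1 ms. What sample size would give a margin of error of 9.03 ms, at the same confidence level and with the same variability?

n = 2081

Margin of error scales as 1/√n, so n₂ = n₁·(E₁/E₂)².
n₂ = 231 × (27.1/9.03)² = 231 × 9.007 = 2080.62
Round up: n₂ = 2081.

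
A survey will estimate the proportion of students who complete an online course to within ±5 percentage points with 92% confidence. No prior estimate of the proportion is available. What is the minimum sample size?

n = 307

For a proportion with margin E = 0.05 at 92% confidence, z = 1.751.
With no prior estimate, use p = 0.5, which maximizes p(1−p) at 0.25.
n = 0.25 × (z/E)² = 0.25 × (1.751/0.05)² = 306.60
Round up: n = 307.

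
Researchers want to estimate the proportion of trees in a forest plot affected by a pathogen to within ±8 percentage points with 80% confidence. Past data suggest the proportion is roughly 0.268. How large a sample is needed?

For a proportion with margin E = 0.08 at 80% confidence, z = 1.282.
n = p̂(1−p̂)(z/E)² = 0.268 × 0.732 × (1.282/0.08)² = 50.38
Round up: n = 51.

51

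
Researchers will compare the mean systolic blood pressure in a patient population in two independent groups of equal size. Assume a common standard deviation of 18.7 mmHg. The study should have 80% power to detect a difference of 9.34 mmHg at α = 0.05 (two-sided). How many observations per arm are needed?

63 per group

For two equal groups, n per group = 2·((z_{α/2} + z_β)·σ/δ)².
z_{α/2} = 1.960; z_β = 0.842 (power 80%).
n = 2 × (2.802 × 18.7 / 9.34)² = 2 × 31.47 = 62.94
Round up: n = 63 per group.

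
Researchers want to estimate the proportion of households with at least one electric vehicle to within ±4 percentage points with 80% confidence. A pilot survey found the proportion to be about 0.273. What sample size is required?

204

For a proportion with margin E = 0.04 at 80% confidence, z = 1.282.
n = p̂(1−p̂)(z/E)² = 0.273 × 0.727 × (1.282/0.04)² = 203.87
Round up: n = 204.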